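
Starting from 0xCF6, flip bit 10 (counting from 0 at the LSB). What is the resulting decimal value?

2294

x = 00110011110110
bit 10 is currently 1; toggle it via x ^ (1 << 10) = x ^ 1024
→ 00100011110110 = 2294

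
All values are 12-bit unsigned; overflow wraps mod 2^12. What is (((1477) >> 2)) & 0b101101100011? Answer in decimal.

353

1477 = 010111000101
→ >> 2 → 000101110001 = 369
0b101101100011 = 101101100011
→ & → 000101100001 = 353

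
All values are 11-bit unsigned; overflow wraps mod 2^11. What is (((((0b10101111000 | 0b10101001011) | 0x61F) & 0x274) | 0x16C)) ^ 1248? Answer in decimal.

1948

0b10101111000 = 10101111000
0b10101001011 = 10101001011
→ | → 10101111011 = 1403
0x61F = 11000011111
→ | → 11101111111 = 1919
0x274 = 01001110100
→ & → 01001110100 = 628
0x16C = 00101101100
→ | → 01101111100 = 892
1248 = 10011100000
→ ^ → 11110011100 = 1948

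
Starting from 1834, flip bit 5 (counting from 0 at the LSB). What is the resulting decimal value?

1802

x = 011100101010
bit 5 is currently 1; toggle it via x ^ (1 << 5) = x ^ 32
→ 011100001010 = 1802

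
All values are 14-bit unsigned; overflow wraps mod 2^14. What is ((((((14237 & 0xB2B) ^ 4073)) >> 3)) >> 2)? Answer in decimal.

14237 = 11011110011101
0xB2B = 00101100101011
→ & → 00001100001001 = 777
4073 = 00111111101001
→ ^ → 00110011100000 = 3296
→ >> 3 → 00000110011100 = 412
→ >> 2 → 00000001100111 = 103

103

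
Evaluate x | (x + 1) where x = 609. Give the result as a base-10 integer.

x = 1001100001 = 609
x + 1 = 1001100010
OR    = 1001100011 = 611
(x | (x + 1) sets the lowest cleared bit.)

611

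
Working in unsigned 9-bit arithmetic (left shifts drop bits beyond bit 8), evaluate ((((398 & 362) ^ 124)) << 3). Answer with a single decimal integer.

398 = 110001110
362 = 101101010
→ & → 100001010 = 266
124 = 001111100
→ ^ → 101110110 = 374
→ << 3 (mod 2^9) → 110110000 = 432

432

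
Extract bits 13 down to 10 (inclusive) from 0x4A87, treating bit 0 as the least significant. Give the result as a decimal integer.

2

v = 100101010000111
Shift right by 10: 10010
Mask low 4 bits: 0010 = 2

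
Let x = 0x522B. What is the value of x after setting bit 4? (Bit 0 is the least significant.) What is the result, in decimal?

x = 101001000101011
bit 4 is currently 0; set it via x | (1 << 4) = x | 16
→ 101001000111011 = 21051

21051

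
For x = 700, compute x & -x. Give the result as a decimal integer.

x = 1010111100 = 700
-x (two's complement) = …0101000100
AND   = 0000000100 = 4
(x & -x isolates the lowest set bit of x.)

4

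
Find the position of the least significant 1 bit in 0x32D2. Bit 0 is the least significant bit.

0x32D2 = 11001011010010
Trailing zeros: 1, so the lowest set bit is bit 1 (value 2).

1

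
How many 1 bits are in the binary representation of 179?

179 = 10110011
Count the 1s: 1 + 1 + 1 + 1 + 1 = 5

5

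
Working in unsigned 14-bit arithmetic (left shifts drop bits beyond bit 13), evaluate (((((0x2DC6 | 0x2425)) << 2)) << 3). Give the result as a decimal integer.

15584

0x2DC6 = 10110111000110
0x2425 = 10010000100101
→ | → 10110111100111 = 11751
→ << 2 (mod 2^14) → 11011110011100 = 14236
→ << 3 (mod 2^14) → 11110011100000 = 15584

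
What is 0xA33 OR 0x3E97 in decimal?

16055

0xA33 = 00101000110011
0x3E97 = 11111010010111
 OR → 11111010110111 = 16055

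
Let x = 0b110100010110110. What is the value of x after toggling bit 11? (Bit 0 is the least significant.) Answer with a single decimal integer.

24758

x = 110100010110110
bit 11 is currently 1; toggle it via x ^ (1 << 11) = x ^ 2048
→ 110000010110110 = 24758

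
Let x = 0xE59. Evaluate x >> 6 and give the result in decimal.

57

0xE59 = 111001011001
shift right by 6 → 000000111001 = 57
(equivalently, floor(3673 / 64))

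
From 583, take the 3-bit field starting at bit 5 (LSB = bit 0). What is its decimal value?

v = 1001000111
Shift right by 5: 10010
Mask low 3 bits: 010 = 2

2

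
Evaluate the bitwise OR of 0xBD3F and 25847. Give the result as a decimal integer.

0xBD3F = 1011110100111111
25847 = 0110010011110111
 OR → 1111110111111111 = 65023

65023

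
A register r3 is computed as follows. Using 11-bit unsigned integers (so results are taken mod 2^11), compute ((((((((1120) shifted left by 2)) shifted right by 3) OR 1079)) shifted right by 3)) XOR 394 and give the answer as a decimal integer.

268

1120 = 10001100000
→ shifted left by 2 (mod 2^11) → 00110000000 = 384
→ shifted right by 3 → 00000110000 = 48
1079 = 10000110111
→ OR → 10000110111 = 1079
→ shifted right by 3 → 00010000110 = 134
394 = 00110001010
→ XOR → 00100001100 = 268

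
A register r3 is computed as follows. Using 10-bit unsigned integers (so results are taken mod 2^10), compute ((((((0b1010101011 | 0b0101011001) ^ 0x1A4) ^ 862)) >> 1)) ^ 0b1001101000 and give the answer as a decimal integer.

744

0b1010101011 = 1010101011
0b0101011001 = 0101011001
→ | → 1111111011 = 1019
0x1A4 = 0110100100
→ ^ → 1001011111 = 607
862 = 1101011110
→ ^ → 0100000001 = 257
→ >> 1 → 0010000000 = 128
0b1001101000 = 1001101000
→ ^ → 1011101000 = 744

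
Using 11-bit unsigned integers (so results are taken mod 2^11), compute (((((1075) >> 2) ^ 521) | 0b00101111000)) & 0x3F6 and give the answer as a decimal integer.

1075 = 10000110011
→ >> 2 → 00100001100 = 268
521 = 01000001001
→ ^ → 01100000101 = 773
0b00101111000 = 00101111000
→ | → 01101111101 = 893
0x3F6 = 01111110110
→ & → 01101110100 = 884

884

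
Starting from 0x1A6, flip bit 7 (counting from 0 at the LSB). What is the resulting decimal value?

294

x = 110100110
bit 7 is currently 1; toggle it via x ^ (1 << 7) = x ^ 128
→ 100100110 = 294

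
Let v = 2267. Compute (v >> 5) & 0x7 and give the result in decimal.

v = 100011011011
Shift right by 5: 1000110
Mask low 3 bits: 110 = 6

6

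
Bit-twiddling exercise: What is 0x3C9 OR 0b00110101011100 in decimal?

0x3C9 = 001111001001
b = 110101011100
 OR → 111111011101 = 4061

4061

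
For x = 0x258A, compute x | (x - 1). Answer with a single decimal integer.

9611

x = 10010110001010 = 9610
x - 1 = 10010110001001
OR    = 10010110001011 = 9611
(x | (x - 1) sets all bits below the lowest set bit.)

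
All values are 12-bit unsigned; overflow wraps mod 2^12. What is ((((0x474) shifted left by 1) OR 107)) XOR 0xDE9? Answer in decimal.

0x474 = 010001110100
→ shifted left by 1 (mod 2^12) → 100011101000 = 2280
107 = 000001101011
→ OR → 100011101011 = 2283
0xDE9 = 110111101001
→ XOR → 010100000010 = 1282

1282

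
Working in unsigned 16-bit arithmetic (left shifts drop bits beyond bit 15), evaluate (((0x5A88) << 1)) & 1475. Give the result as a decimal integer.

0x5A88 = 0101101010001000
→ << 1 (mod 2^16) → 1011010100010000 = 46352
1475 = 0000010111000011
→ & → 0000010100000000 = 1280

1280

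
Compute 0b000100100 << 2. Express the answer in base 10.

144

x = 00100100
shift left by 2 → 10010000 = 144
(equivalently, 36 × 2^2 = 36 × 4)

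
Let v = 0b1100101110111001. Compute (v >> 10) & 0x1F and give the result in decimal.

v = 1100101110111001
Shift right by 10: 110010
Mask low 5 bits: 10010 = 18

18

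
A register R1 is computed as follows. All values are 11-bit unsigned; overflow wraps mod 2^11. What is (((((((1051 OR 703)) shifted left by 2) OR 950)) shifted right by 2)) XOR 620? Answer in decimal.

659

1051 = 10000011011
703 = 01010111111
→ OR → 11010111111 = 1727
→ shifted left by 2 (mod 2^11) → 01011111100 = 764
950 = 01110110110
→ OR → 01111111110 = 1022
→ shifted right by 2 → 00011111111 = 255
620 = 01001101100
→ XOR → 01010010011 = 659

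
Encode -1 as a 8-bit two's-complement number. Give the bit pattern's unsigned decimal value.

255

1 in 8 bits: 00000001
Invert: 11111110
Add 1:  11111111 = 255
(Check: 2^8 - 1 = 256 - 1 = 255.)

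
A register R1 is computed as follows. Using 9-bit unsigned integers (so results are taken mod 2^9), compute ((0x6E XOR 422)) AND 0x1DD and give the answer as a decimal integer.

0x6E = 001101110
422 = 110100110
→ XOR → 111001000 = 456
0x1DD = 111011101
→ AND → 111001000 = 456

456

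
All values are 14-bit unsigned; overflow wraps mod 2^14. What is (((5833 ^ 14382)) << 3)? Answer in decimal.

5833 = 01011011001001
14382 = 11100000101110
→ ^ → 10111011100111 = 12007
→ << 3 (mod 2^14) → 11011100111000 = 14136

14136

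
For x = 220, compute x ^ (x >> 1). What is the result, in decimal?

x = 11011100 = 220
x>>1 = 01101110
XOR  = 10110010 = 178
(x ^ (x >> 1) gives the standard binary-reflected Gray code of x.)

178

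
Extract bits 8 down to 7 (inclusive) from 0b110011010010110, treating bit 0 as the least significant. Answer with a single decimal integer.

v = 110011010010110
Shift right by 7: 11001101
Mask low 2 bits: 01 = 1

1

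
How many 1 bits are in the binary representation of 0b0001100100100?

4

n = 1100100100
Count the 1s: 1 + 1 + 1 + 1 = 4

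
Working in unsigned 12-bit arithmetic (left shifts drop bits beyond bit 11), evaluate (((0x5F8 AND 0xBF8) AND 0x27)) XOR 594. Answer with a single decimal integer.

0x5F8 = 010111111000
0xBF8 = 101111111000
→ AND → 000111111000 = 504
0x27 = 000000100111
→ AND → 000000100000 = 32
594 = 001001010010
→ XOR → 001001110010 = 626

626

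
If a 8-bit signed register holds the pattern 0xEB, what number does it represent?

-21

pattern = 11101011 (MSB is 1 ⇒ negative)
Invert: 00010100, add 1 → 00010101 = 21, so the value is -21.
(Equivalently: 235 - 2^8 = 235 - 256 = -21.)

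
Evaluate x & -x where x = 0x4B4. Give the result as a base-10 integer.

x = 10010110100 = 1204
-x (two's complement) = …01101001100
AND   = 00000000100 = 4
(x & -x isolates the lowest set bit of x.)

4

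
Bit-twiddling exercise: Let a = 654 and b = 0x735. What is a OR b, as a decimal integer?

1983

654 = 01010001110
0x735 = 11100110101
 OR → 11110111111 = 1983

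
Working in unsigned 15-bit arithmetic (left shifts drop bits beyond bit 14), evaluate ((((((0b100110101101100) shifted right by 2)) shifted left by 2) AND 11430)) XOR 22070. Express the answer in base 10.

23058

0b100110101101100 = 100110101101100
→ shifted right by 2 → 001001101011011 = 4955
→ shifted left by 2 (mod 2^15) → 100110101101100 = 19820
11430 = 010110010100110
→ AND → 000110000100100 = 3108
22070 = 101011000110110
→ XOR → 101101000010010 = 23058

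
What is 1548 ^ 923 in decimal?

1431

1548 = 11000001100
923 = 01110011011
XOR → 10110010111 = 1431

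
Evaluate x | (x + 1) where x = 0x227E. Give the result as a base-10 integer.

x = 10001001111110 = 8830
x + 1 = 10001001111111
OR    = 10001001111111 = 8831
(x | (x + 1) sets the lowest cleared bit.)

8831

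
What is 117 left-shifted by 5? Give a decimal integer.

3744

117 = 000001110101
shift left by 5 → 111010100000 = 3744
(equivalently, 117 × 2^5 = 117 × 32)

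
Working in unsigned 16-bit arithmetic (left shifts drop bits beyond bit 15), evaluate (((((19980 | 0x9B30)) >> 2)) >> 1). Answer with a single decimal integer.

7143

19980 = 0100111000001100
0x9B30 = 1001101100110000
→ | → 1101111100111100 = 57148
→ >> 2 → 0011011111001111 = 14287
→ >> 1 → 0001101111100111 = 7143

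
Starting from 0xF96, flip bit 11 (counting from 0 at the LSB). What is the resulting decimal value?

1942

x = 111110010110
bit 11 is currently 1; toggle it via x ^ (1 << 11) = x ^ 2048
→ 011110010110 = 1942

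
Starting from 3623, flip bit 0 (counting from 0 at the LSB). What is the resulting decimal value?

3622

x = 00111000100111
bit 0 is currently 1; toggle it via x ^ (1 << 0) = x ^ 1
→ 00111000100110 = 3622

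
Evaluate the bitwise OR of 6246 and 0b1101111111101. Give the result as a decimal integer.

7167

6246 = 1100001100110
b = 1101111111101
 OR → 1101111111111 = 7167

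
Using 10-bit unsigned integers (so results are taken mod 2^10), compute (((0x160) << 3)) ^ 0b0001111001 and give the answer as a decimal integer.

889

0x160 = 0101100000
→ << 3 (mod 2^10) → 1100000000 = 768
0b0001111001 = 0001111001
→ ^ → 1101111001 = 889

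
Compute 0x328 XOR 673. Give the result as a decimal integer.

393

0x328 = 1100101000
673 = 1010100001
XOR → 0110001001 = 393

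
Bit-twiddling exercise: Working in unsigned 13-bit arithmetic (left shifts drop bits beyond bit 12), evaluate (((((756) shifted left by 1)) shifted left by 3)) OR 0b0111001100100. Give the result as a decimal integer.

3940

756 = 0001011110100
→ shifted left by 1 (mod 2^13) → 0010111101000 = 1512
→ shifted left by 3 (mod 2^13) → 0111101000000 = 3904
0b0111001100100 = 0111001100100
→ OR → 0111101100100 = 3940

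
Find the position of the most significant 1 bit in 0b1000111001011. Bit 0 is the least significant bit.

12

0b1000111001011 = 1000111001011
The topmost 1 is at position 12 (since 2^12 = 4096 ≤ 4555 < 8192).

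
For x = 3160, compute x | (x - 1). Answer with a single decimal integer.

3167

x = 110001011000 = 3160
x - 1 = 110001010111
OR    = 110001011111 = 3167
(x | (x - 1) sets all bits below the lowest set bit.)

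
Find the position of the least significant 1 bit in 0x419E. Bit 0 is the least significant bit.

0x419E = 100000110011110
Trailing zeros: 1, so the lowest set bit is bit 1 (value 2).

1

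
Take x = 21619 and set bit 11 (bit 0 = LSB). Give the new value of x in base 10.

x = 101010001110011
bit 11 is currently 0; set it via x | (1 << 11) = x | 2048
→ 101110001110011 = 23667

23667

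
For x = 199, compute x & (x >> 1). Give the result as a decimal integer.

x = 11000111 = 199
x>>1 = 01100011
AND  = 01000011 = 67
(x & (x >> 1) has a 1 wherever x has two consecutive 1 bits.)

67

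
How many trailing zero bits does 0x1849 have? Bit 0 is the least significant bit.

0

0x1849 = 1100001001001
Trailing zeros: 0, so the lowest set bit is bit 0 (value 1).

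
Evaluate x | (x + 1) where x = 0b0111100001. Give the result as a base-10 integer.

x = 111100001 = 481
x + 1 = 111100010
OR    = 111100011 = 483
(x | (x + 1) sets the lowest cleared bit.)

483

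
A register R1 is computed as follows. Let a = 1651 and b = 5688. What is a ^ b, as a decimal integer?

4171

1651 = 0011001110011
5688 = 1011000111000
XOR → 1000001001011 = 4171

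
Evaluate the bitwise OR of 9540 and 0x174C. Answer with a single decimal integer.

14156

9540 = 10010101000100
0x174C = 01011101001100
 OR → 11011101001100 = 14156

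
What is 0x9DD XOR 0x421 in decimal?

3580

0x9DD = 100111011101
0x421 = 010000100001
XOR → 110111111100 = 3580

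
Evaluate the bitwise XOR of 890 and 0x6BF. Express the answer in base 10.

890 = 01101111010
0x6BF = 11010111111
XOR → 10111000101 = 1477

1477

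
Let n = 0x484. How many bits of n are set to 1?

3

0x484 = 10010000100
Count the 1s: 1 + 1 + 1 = 3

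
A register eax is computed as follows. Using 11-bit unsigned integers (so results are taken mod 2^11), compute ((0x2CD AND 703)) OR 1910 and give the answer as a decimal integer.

2047

0x2CD = 01011001101
703 = 01010111111
→ AND → 01010001101 = 653
1910 = 11101110110
→ OR → 11111111111 = 2047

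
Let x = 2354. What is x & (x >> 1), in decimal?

16

x = 100100110010 = 2354
x>>1 = 010010011001
AND  = 000000010000 = 16
(x & (x >> 1) has a 1 wherever x has two consecutive 1 bits.)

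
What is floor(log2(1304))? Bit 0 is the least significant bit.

10

1304 = 10100011000
The topmost 1 is at position 10 (since 2^10 = 1024 ≤ 1304 < 2048).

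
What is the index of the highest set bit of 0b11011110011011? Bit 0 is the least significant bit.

13

0b11011110011011 = 11011110011011
The topmost 1 is at position 13 (since 2^13 = 8192 ≤ 14235 < 16384).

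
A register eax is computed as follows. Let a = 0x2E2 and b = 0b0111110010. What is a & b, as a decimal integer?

0x2E2 = 1011100010
b = 0111110010
AND → 0011100010 = 226

226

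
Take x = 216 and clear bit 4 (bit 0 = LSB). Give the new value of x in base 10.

200

x = 11011000
bit 4 is currently 1; clear it via x & ~(1 << 4) = x & ~16
→ 11001000 = 200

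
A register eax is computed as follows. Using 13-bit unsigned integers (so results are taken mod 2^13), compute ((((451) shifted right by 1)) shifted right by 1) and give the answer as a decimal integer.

112

451 = 0000111000011
→ shifted right by 1 → 0000011100001 = 225
→ shifted right by 1 → 0000001110000 = 112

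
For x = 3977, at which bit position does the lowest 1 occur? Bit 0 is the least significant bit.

3977 = 111110001001
Trailing zeros: 0, so the lowest set bit is bit 0 (value 1).

0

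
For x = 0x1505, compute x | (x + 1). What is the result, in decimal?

5383

x = 1010100000101 = 5381
x + 1 = 1010100000110
OR    = 1010100000111 = 5383
(x | (x + 1) sets the lowest cleared bit.)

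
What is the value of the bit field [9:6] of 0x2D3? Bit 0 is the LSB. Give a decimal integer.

v = 1011010011
Shift right by 6: 1011
Mask low 4 bits: 1011 = 11

11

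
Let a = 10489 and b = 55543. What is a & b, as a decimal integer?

2289

10489 = 0010100011111001
55543 = 1101100011110111
AND → 0000100011110001 = 2289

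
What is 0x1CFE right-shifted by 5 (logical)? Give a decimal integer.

231

0x1CFE = 1110011111110
shift right by 5 → 0000011100111 = 231
(equivalently, floor(7422 / 32))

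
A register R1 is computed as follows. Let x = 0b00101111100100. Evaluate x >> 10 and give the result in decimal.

x = 101111100100
shift right by 10 → 000000000010 = 2
(equivalently, floor(3044 / 1024))

2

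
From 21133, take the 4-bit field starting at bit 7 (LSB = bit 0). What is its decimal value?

5

v = 101001010001101
Shift right by 7: 10100101
Mask low 4 bits: 0101 = 5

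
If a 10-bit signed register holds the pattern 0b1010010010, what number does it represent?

-366

pattern = 1010010010 (MSB is 1 ⇒ negative)
Invert: 0101101101, add 1 → 0101101110 = 366, so the value is -366.
(Equivalently: 658 - 2^10 = 658 - 1024 = -366.)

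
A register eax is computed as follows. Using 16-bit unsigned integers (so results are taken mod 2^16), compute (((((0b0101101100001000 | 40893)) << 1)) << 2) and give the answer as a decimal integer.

0b0101101100001000 = 0101101100001000
40893 = 1001111110111101
→ | → 1101111110111101 = 57277
→ << 1 (mod 2^16) → 1011111101111010 = 49018
→ << 2 (mod 2^16) → 1111110111101000 = 65000

65000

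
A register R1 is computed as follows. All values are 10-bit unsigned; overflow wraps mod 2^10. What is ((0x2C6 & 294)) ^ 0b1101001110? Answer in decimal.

0x2C6 = 1011000110
294 = 0100100110
→ & → 0000000110 = 6
0b1101001110 = 1101001110
→ ^ → 1101001000 = 840

840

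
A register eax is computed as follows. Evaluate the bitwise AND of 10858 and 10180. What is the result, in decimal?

10858 = 10101001101010
10180 = 10011111000100
AND → 10001001000000 = 8768

8768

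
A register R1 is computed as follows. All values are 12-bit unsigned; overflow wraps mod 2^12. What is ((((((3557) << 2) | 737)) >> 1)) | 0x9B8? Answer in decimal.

3557 = 110111100101
→ << 2 (mod 2^12) → 011110010100 = 1940
737 = 001011100001
→ | → 011111110101 = 2037
→ >> 1 → 001111111010 = 1018
0x9B8 = 100110111000
→ | → 101111111010 = 3066

3066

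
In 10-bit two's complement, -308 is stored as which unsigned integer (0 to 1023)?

308 in 10 bits: 0100110100
Invert: 1011001011
Add 1:  1011001100 = 716
(Check: 2^10 - 308 = 1024 - 308 = 716.)

716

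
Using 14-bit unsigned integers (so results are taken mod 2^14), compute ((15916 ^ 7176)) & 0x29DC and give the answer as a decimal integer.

15916 = 11111000101100
7176 = 01110000001000
→ ^ → 10001000100100 = 8740
0x29DC = 10100111011100
→ & → 10000000000100 = 8196

8196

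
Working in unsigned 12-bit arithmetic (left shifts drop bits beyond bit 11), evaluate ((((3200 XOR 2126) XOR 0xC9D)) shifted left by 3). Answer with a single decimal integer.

3200 = 110010000000
2126 = 100001001110
→ XOR → 010011001110 = 1230
0xC9D = 110010011101
→ XOR → 100001010011 = 2131
→ shifted left by 3 (mod 2^12) → 001010011000 = 664

664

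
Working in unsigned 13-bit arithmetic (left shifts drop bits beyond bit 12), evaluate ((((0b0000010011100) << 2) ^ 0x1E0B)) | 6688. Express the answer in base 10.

7803

0b0000010011100 = 0000010011100
→ << 2 (mod 2^13) → 0001001110000 = 624
0x1E0B = 1111000001011
→ ^ → 1110001111011 = 7291
6688 = 1101000100000
→ | → 1111001111011 = 7803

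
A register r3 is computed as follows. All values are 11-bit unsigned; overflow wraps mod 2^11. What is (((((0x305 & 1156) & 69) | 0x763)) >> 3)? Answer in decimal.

236

0x305 = 01100000101
1156 = 10010000100
→ & → 00000000100 = 4
69 = 00001000101
→ & → 00000000100 = 4
0x763 = 11101100011
→ | → 11101100111 = 1895
→ >> 3 → 00011101100 = 236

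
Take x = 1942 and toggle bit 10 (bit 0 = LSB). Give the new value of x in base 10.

918

x = 011110010110
bit 10 is currently 1; toggle it via x ^ (1 << 10) = x ^ 1024
→ 001110010110 = 918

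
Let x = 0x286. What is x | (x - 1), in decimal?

x = 1010000110 = 646
x - 1 = 1010000101
OR    = 1010000111 = 647
(x | (x - 1) sets all bits below the lowest set bit.)

647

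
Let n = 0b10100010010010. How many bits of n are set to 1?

5

n = 10100010010010
Count the 1s: 1 + 1 + 1 + 1 + 1 = 5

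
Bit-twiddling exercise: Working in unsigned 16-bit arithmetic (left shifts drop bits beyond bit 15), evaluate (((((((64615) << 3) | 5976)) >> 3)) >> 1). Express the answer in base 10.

64615 = 1111110001100111
→ << 3 (mod 2^16) → 1110001100111000 = 58168
5976 = 0001011101011000
→ | → 1111011101111000 = 63352
→ >> 3 → 0001111011101111 = 7919
→ >> 1 → 0000111101110111 = 3959

3959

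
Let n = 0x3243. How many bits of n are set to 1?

0x3243 = 11001001000011
Count the 1s: 1 + 1 + 1 + 1 + 1 + 1 = 6

6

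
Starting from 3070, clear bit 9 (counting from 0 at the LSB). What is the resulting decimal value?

2558

x = 101111111110
bit 9 is currently 1; clear it via x & ~(1 << 9) = x & ~512
→ 100111111110 = 2558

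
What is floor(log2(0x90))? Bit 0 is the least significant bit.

0x90 = 10010000
The topmost 1 is at position 7 (since 2^7 = 128 ≤ 144 < 256).

7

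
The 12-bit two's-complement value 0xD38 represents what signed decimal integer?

pattern = 110100111000 (MSB is 1 ⇒ negative)
Invert: 001011000111, add 1 → 001011001000 = 712, so the value is -712.
(Equivalently: 3384 - 2^12 = 3384 - 4096 = -712.)

-712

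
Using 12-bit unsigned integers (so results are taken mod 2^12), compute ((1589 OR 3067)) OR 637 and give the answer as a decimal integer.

4095

1589 = 011000110101
3067 = 101111111011
→ OR → 111111111111 = 4095
637 = 001001111101
→ OR → 111111111111 = 4095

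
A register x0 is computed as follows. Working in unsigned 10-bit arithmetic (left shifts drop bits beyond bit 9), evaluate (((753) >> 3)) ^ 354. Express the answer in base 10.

753 = 1011110001
→ >> 3 → 0001011110 = 94
354 = 0101100010
→ ^ → 0100111100 = 316

316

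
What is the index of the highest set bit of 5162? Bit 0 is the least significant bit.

12

5162 = 1010000101010
The topmost 1 is at position 12 (since 2^12 = 4096 ≤ 5162 < 8192).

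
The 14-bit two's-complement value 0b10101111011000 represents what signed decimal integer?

-5160

pattern = 10101111011000 (MSB is 1 ⇒ negative)
Invert: 01010000100111, add 1 → 01010000101000 = 5160, so the value is -5160.
(Equivalently: 11224 - 2^14 = 11224 - 16384 = -5160.)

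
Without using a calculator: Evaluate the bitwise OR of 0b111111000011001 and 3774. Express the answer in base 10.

a = 111111000011001
3774 = 000111010111110
 OR → 111111010111111 = 32447

32447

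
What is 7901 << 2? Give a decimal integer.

7901 = 001111011011101
shift left by 2 → 111101101110100 = 31604
(equivalently, 7901 × 2^2 = 7901 × 4)

31604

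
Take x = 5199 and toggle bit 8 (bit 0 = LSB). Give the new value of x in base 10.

x = 1010001001111
bit 8 is currently 0; toggle it via x ^ (1 << 8) = x ^ 256
→ 1010101001111 = 5455

5455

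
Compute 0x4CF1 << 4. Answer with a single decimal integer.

315152

0x4CF1 = 0000100110011110001
shift left by 4 → 1001100111100010000 = 315152
(equivalently, 19697 × 2^4 = 19697 × 16)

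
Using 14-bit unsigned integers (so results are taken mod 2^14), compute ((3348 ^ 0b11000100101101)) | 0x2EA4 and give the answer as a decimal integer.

3348 = 00110100010100
0b11000100101101 = 11000100101101
→ ^ → 11110000111001 = 15417
0x2EA4 = 10111010100100
→ | → 11111010111101 = 16061

16061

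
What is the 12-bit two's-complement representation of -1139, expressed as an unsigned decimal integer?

1139 in 12 bits: 010001110011
Invert: 101110001100
Add 1:  101110001101 = 2957
(Check: 2^12 - 1139 = 4096 - 1139 = 2957.)

2957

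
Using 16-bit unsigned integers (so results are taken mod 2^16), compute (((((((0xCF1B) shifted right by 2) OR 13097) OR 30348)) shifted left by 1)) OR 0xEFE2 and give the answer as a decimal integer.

0xCF1B = 1100111100011011
→ shifted right by 2 → 0011001111000110 = 13254
13097 = 0011001100101001
→ OR → 0011001111101111 = 13295
30348 = 0111011010001100
→ OR → 0111011111101111 = 30703
→ shifted left by 1 (mod 2^16) → 1110111111011110 = 61406
0xEFE2 = 1110111111100010
→ OR → 1110111111111110 = 61438

61438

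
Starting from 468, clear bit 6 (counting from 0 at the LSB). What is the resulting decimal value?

404

x = 111010100
bit 6 is currently 1; clear it via x & ~(1 << 6) = x & ~64
→ 110010100 = 404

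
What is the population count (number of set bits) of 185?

185 = 10111001
Count the 1s: 1 + 1 + 1 + 1 + 1 = 5

5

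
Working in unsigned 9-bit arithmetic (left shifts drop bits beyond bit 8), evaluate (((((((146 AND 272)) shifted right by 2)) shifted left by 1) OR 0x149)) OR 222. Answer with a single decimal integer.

479

146 = 010010010
272 = 100010000
→ AND → 000010000 = 16
→ shifted right by 2 → 000000100 = 4
→ shifted left by 1 (mod 2^9) → 000001000 = 8
0x149 = 101001001
→ OR → 101001001 = 329
222 = 011011110
→ OR → 111011111 = 479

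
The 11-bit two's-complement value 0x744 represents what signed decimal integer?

pattern = 11101000100 (MSB is 1 ⇒ negative)
Invert: 00010111011, add 1 → 00010111100 = 188, so the value is -188.
(Equivalently: 1860 - 2^11 = 1860 - 2048 = -188.)

-188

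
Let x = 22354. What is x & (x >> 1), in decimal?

768

x = 101011101010010 = 22354
x>>1 = 010101110101001
AND  = 000001100000000 = 768
(x & (x >> 1) has a 1 wherever x has two consecutive 1 bits.)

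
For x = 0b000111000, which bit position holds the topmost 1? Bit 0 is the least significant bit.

5

0b000111000 = 111000
The topmost 1 is at position 5 (since 2^5 = 32 ≤ 56 < 64).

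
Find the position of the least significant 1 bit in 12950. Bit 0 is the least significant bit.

12950 = 11001010010110
Trailing zeros: 1, so the lowest set bit is bit 1 (value 2).

1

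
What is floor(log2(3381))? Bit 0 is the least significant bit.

3381 = 110100110101
The topmost 1 is at position 11 (since 2^11 = 2048 ≤ 3381 < 4096).

11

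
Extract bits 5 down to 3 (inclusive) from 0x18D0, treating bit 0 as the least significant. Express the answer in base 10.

v = 01100011010000
Shift right by 3: 01100011010
Mask low 3 bits: 010 = 2

2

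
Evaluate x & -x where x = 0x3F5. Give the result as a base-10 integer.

x = 1111110101 = 1013
-x (two's complement) = …0000001011
AND   = 0000000001 = 1
(x & -x isolates the lowest set bit of x.)

1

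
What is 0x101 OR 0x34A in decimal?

843

0x101 = 0100000001
0x34A = 1101001010
 OR → 1101001011 = 843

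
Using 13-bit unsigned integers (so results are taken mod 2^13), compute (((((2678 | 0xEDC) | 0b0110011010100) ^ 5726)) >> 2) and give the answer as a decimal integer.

2678 = 0101001110110
0xEDC = 0111011011100
→ | → 0111011111110 = 3838
0b0110011010100 = 0110011010100
→ | → 0111011111110 = 3838
5726 = 1011001011110
→ ^ → 1100010100000 = 6304
→ >> 2 → 0011000101000 = 1576

1576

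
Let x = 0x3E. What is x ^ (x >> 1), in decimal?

33

x = 111110 = 62
x>>1 = 011111
XOR  = 100001 = 33
(x ^ (x >> 1) gives the standard binary-reflected Gray code of x.)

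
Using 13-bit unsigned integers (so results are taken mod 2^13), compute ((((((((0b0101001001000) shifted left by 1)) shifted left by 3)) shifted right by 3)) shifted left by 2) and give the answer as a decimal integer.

0b0101001001000 = 0101001001000
→ shifted left by 1 (mod 2^13) → 1010010010000 = 5264
→ shifted left by 3 (mod 2^13) → 0010010000000 = 1152
→ shifted right by 3 → 0000010010000 = 144
→ shifted left by 2 (mod 2^13) → 0001001000000 = 576

576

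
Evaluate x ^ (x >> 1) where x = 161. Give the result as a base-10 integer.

x = 10100001 = 161
x>>1 = 01010000
XOR  = 11110001 = 241
(x ^ (x >> 1) gives the standard binary-reflected Gray code of x.)

241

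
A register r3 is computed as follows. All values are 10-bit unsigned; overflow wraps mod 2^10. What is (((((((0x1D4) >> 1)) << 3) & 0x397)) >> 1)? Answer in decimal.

0x1D4 = 0111010100
→ >> 1 → 0011101010 = 234
→ << 3 (mod 2^10) → 1101010000 = 848
0x397 = 1110010111
→ & → 1100010000 = 784
→ >> 1 → 0110001000 = 392

392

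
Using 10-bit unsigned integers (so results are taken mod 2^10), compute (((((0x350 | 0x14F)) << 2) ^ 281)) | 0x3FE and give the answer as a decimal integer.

0x350 = 1101010000
0x14F = 0101001111
→ | → 1101011111 = 863
→ << 2 (mod 2^10) → 0101111100 = 380
281 = 0100011001
→ ^ → 0001100101 = 101
0x3FE = 1111111110
→ | → 1111111111 = 1023

1023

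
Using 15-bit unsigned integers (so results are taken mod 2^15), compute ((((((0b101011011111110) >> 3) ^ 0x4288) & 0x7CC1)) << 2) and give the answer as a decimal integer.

0b101011011111110 = 101011011111110
→ >> 3 → 000101011011111 = 2783
0x4288 = 100001010001000
→ ^ → 100100001010111 = 18519
0x7CC1 = 111110011000001
→ & → 100100001000001 = 18497
→ << 2 (mod 2^15) → 010000100000100 = 8452

8452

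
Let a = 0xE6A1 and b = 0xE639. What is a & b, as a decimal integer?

58913

0xE6A1 = 1110011010100001
0xE639 = 1110011000111001
AND → 1110011000100001 = 58913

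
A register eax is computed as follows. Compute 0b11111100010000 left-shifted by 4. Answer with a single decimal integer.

258304

x = 000011111100010000
shift left by 4 → 111111000100000000 = 258304
(equivalently, 16144 × 2^4 = 16144 × 16)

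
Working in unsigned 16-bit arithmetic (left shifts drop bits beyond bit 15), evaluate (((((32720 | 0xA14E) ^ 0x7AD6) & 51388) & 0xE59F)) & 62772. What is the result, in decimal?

32720 = 0111111111010000
0xA14E = 1010000101001110
→ | → 1111111111011110 = 65502
0x7AD6 = 0111101011010110
→ ^ → 1000010100001000 = 34056
51388 = 1100100010111100
→ & → 1000000000001000 = 32776
0xE59F = 1110010110011111
→ & → 1000000000001000 = 32776
62772 = 1111010100110100
→ & → 1000000000000000 = 32768

32768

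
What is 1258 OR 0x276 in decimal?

1790

1258 = 10011101010
0x276 = 01001110110
 OR → 11011111110 = 1790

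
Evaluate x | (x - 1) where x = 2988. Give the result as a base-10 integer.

x = 101110101100 = 2988
x - 1 = 101110101011
OR    = 101110101111 = 2991
(x | (x - 1) sets all bits below the lowest set bit.)

2991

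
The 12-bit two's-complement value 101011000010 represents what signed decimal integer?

-1342

pattern = 101011000010 (MSB is 1 ⇒ negative)
Invert: 010100111101, add 1 → 010100111110 = 1342, so the value is -1342.
(Equivalently: 2754 - 2^12 = 2754 - 4096 = -1342.)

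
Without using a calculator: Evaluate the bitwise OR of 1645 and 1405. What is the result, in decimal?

1645 = 11001101101
1405 = 10101111101
 OR → 11101111101 = 1917

1917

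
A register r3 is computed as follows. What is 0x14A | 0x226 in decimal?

0x14A = 0101001010
0x226 = 1000100110
 OR → 1101101110 = 878

878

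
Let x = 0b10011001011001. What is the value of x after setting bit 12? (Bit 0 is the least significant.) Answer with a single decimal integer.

13913

x = 10011001011001
bit 12 is currently 0; set it via x | (1 << 12) = x | 4096
→ 11011001011001 = 13913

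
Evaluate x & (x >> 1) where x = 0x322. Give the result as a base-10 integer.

x = 1100100010 = 802
x>>1 = 0110010001
AND  = 0100000000 = 256
(x & (x >> 1) has a 1 wherever x has two consecutive 1 bits.)

256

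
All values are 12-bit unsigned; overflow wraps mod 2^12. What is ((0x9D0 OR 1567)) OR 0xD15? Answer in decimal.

0x9D0 = 100111010000
1567 = 011000011111
→ OR → 111111011111 = 4063
0xD15 = 110100010101
→ OR → 111111011111 = 4063

4063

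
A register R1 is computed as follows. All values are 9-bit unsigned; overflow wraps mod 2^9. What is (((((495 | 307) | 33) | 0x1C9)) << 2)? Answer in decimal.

495 = 111101111
307 = 100110011
→ | → 111111111 = 511
33 = 000100001
→ | → 111111111 = 511
0x1C9 = 111001001
→ | → 111111111 = 511
→ << 2 (mod 2^9) → 111111100 = 508

508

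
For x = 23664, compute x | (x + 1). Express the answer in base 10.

x = 101110001110000 = 23664
x + 1 = 101110001110001
OR    = 101110001110001 = 23665
(x | (x + 1) sets the lowest cleared bit.)

23665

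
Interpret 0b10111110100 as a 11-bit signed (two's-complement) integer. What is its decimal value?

pattern = 10111110100 (MSB is 1 ⇒ negative)
Invert: 01000001011, add 1 → 01000001100 = 524, so the value is -524.
(Equivalently: 1524 - 2^11 = 1524 - 2048 = -524.)

-524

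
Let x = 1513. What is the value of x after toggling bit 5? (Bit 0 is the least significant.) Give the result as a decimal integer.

x = 010111101001
bit 5 is currently 1; toggle it via x ^ (1 << 5) = x ^ 32
→ 010111001001 = 1481

1481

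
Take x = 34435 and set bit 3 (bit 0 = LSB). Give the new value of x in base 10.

x = 1000011010000011
bit 3 is currently 0; set it via x | (1 << 3) = x | 8
→ 1000011010001011 = 34443

34443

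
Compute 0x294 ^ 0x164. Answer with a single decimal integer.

1008

0x294 = 1010010100
0x164 = 0101100100
XOR → 1111110000 = 1008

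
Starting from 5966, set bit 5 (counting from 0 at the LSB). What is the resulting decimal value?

x = 01011101001110
bit 5 is currently 0; set it via x | (1 << 5) = x | 32
→ 01011101101110 = 5998

5998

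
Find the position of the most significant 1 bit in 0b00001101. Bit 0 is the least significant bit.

0b00001101 = 1101
The topmost 1 is at position 3 (since 2^3 = 8 ≤ 13 < 16).

3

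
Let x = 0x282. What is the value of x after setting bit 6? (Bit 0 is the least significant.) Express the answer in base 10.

x = 01010000010
bit 6 is currently 0; set it via x | (1 << 6) = x | 64
→ 01011000010 = 706

706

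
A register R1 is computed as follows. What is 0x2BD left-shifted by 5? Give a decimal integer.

22432

0x2BD = 000001010111101
shift left by 5 → 101011110100000 = 22432
(equivalently, 701 × 2^5 = 701 × 32)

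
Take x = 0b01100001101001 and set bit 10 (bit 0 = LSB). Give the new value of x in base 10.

7273

x = 01100001101001
bit 10 is currently 0; set it via x | (1 << 10) = x | 1024
→ 01110001101001 = 7273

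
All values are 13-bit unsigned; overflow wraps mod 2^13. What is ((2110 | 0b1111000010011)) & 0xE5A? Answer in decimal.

3610

2110 = 0100000111110
0b1111000010011 = 1111000010011
→ | → 1111000111111 = 7743
0xE5A = 0111001011010
→ & → 0111000011010 = 3610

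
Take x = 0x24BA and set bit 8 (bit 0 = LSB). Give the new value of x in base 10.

x = 10010010111010
bit 8 is currently 0; set it via x | (1 << 8) = x | 256
→ 10010110111010 = 9658

9658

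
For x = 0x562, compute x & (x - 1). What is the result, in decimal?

x = 10101100010 = 1378
x - 1 = 10101100001
AND   = 10101100000 = 1376
(x & (x - 1) clears the lowest set bit of x.)

1376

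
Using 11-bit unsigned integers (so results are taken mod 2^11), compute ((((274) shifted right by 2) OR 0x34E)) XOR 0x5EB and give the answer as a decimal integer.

1701

274 = 00100010010
→ shifted right by 2 → 00001000100 = 68
0x34E = 01101001110
→ OR → 01101001110 = 846
0x5EB = 10111101011
→ XOR → 11010100101 = 1701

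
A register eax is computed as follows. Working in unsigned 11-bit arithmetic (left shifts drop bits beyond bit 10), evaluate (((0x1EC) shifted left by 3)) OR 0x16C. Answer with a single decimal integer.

0x1EC = 00111101100
→ shifted left by 3 (mod 2^11) → 11101100000 = 1888
0x16C = 00101101100
→ OR → 11101101100 = 1900

1900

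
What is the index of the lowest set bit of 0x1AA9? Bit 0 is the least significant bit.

0

0x1AA9 = 1101010101001
Trailing zeros: 0, so the lowest set bit is bit 0 (value 1).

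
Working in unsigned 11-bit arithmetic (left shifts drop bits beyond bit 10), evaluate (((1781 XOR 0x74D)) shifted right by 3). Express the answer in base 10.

1781 = 11011110101
0x74D = 11101001101
→ XOR → 00110111000 = 440
→ shifted right by 3 → 00000110111 = 55

55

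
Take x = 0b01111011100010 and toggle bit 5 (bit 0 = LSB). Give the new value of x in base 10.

x = 01111011100010
bit 5 is currently 1; toggle it via x ^ (1 << 5) = x ^ 32
→ 01111011000010 = 7874

7874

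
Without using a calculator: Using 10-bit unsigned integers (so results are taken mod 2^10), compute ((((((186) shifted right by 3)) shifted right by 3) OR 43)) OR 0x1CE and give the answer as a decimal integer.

495

186 = 0010111010
→ shifted right by 3 → 0000010111 = 23
→ shifted right by 3 → 0000000010 = 2
43 = 0000101011
→ OR → 0000101011 = 43
0x1CE = 0111001110
→ OR → 0111101111 = 495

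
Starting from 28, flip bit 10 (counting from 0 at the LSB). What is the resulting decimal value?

1052

x = 0000000011100
bit 10 is currently 0; toggle it via x ^ (1 << 10) = x ^ 1024
→ 0010000011100 = 1052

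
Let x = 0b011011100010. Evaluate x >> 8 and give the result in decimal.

x = 11011100010
shift right by 8 → 00000000110 = 6
(equivalently, floor(1762 / 256))

6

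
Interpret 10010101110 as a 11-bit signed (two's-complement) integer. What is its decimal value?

pattern = 10010101110 (MSB is 1 ⇒ negative)
Invert: 01101010001, add 1 → 01101010010 = 850, so the value is -850.
(Equivalently: 1198 - 2^11 = 1198 - 2048 = -850.)

-850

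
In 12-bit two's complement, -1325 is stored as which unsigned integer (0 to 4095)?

1325 in 12 bits: 010100101101
Invert: 101011010010
Add 1:  101011010011 = 2771
(Check: 2^12 - 1325 = 4096 - 1325 = 2771.)

2771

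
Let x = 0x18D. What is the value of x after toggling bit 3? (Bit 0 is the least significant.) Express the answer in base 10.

389

x = 110001101
bit 3 is currently 1; toggle it via x ^ (1 << 3) = x ^ 8
→ 110000101 = 389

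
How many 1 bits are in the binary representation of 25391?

9

25391 = 110001100101111
Count the 1s: 1 + 1 + 1 + 1 + 1 + 1 + 1 + 1 + 1 = 9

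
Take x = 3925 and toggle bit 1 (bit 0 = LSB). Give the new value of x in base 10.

x = 0111101010101
bit 1 is currently 0; toggle it via x ^ (1 << 1) = x ^ 2
→ 0111101010111 = 3927

3927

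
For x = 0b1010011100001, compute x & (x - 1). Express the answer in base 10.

x = 1010011100001 = 5345
x - 1 = 1010011100000
AND   = 1010011100000 = 5344
(x & (x - 1) clears the lowest set bit of x.)

5344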